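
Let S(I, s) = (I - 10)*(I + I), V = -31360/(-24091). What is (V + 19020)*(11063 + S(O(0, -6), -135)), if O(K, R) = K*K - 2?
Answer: 5091528861980/24091 ≈ 2.1135e+8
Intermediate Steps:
V = 31360/24091 (V = -31360*(-1/24091) = 31360/24091 ≈ 1.3017)
O(K, R) = -2 + K² (O(K, R) = K² - 2 = -2 + K²)
S(I, s) = 2*I*(-10 + I) (S(I, s) = (-10 + I)*(2*I) = 2*I*(-10 + I))
(V + 19020)*(11063 + S(O(0, -6), -135)) = (31360/24091 + 19020)*(11063 + 2*(-2 + 0²)*(-10 + (-2 + 0²))) = 458242180*(11063 + 2*(-2 + 0)*(-10 + (-2 + 0)))/24091 = 458242180*(11063 + 2*(-2)*(-10 - 2))/24091 = 458242180*(11063 + 2*(-2)*(-12))/24091 = 458242180*(11063 + 48)/24091 = (458242180/24091)*11111 = 5091528861980/24091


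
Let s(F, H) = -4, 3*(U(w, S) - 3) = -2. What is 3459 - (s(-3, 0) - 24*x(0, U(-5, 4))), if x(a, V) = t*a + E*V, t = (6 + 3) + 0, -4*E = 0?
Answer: 3463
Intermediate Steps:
E = 0 (E = -¼*0 = 0)
U(w, S) = 7/3 (U(w, S) = 3 + (⅓)*(-2) = 3 - ⅔ = 7/3)
t = 9 (t = 9 + 0 = 9)
x(a, V) = 9*a (x(a, V) = 9*a + 0*V = 9*a + 0 = 9*a)
3459 - (s(-3, 0) - 24*x(0, U(-5, 4))) = 3459 - (-4 - 24*9*0) = 3459 - (-4 - 24*0) = 3459 - (-4 - 6*0) = 3459 - (-4 + 0) = 3459 - 1*(-4) = 3459 + 4 = 3463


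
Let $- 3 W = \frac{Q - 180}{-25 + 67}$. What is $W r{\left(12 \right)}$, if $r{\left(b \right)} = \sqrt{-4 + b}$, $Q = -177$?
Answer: $\frac{17 \sqrt{2}}{3} \approx 8.0139$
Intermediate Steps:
$W = \frac{17}{6}$ ($W = - \frac{\left(-177 - 180\right) \frac{1}{-25 + 67}}{3} = - \frac{\left(-357\right) \frac{1}{42}}{3} = \left(- \frac{1}{3}\right) \left(- \frac{17}{2}\right) = \frac{17}{6} \approx 2.8333$)
$W r{\left(12 \right)} = \frac{17 \sqrt{-4 + 12}}{6} = \frac{17 \sqrt{8}}{6} = \frac{17 \cdot 2 \sqrt{2}}{6} = \frac{17 \sqrt{2}}{3}$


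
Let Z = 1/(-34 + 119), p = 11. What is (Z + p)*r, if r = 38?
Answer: 35568/85 ≈ 418.45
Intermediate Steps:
Z = 1/85 ≈ 0.011765
(Z + p)*r = (1/85 + 11)*38 = (936/85)*38 = 35568/85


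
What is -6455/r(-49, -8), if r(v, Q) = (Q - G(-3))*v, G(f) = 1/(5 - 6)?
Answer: -6455/343 ≈ -18.819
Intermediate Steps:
G(f) = -1 (G(f) = 1/(-1) = -1)
r(v, Q) = v*(1 + Q) (r(v, Q) = (Q - 1*(-1))*v = (Q + 1)*v = (1 + Q)*v = v*(1 + Q))
-6455/r(-49, -8) = -6455*(-1/(49*(1 - 8))) = -6455/((-49*(-7))) = -6455/343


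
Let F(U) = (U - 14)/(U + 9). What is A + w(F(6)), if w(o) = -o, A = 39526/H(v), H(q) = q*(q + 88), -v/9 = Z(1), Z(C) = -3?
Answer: 41182/3105 ≈ 13.263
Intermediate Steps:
v = 27 (v = -9*(-3) = 27)
H(q) = q*(88 + q)
F(U) = (-14 + U)/(9 + U)
A = 39526/3105 (A = 39526/((27*(88 + 27))) = 39526/((27*115)) = 39526/3105 ≈ 12.730)
A + w(F(6)) = 39526/3105 - (-14 + 6)/(9 + 6) = 39526/3105 - (-8)/15 = 39526/3105 - 1*(-8/15) = 39526/3105 + 8/15 = 41182/3105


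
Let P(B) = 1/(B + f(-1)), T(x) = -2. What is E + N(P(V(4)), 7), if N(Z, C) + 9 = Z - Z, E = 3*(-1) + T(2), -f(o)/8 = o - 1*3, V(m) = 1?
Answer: -14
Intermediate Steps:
f(o) = 24 - 8*o (f(o) = -8*(o - 1*3) = -8*(o - 3) = -8*(-3 + o) = 24 - 8*o)
P(B) = 1/(32 + B) (P(B) = 1/(B + (24 - 8*(-1))) = 1/(B + (24 + 8)) = 1/(B + 32) = 1/(32 + B))
E = -5 (E = 3*(-1) - 2 = -3 - 2 = -5)
N(Z, C) = -9 (N(Z, C) = -9 + (Z - Z) = -9 + 0 = -9)
E + N(P(V(4)), 7) = -5 - 9 = -14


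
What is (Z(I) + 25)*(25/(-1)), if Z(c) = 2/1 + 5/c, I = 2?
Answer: -1475/2 ≈ -737.50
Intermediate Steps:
Z(c) = 2 + 5/c (Z(c) = 2*1 + 5/c = 2 + 5/c)
(Z(I) + 25)*(25/(-1)) = ((2 + 5/2) + 25)*(25/(-1)) = ((2 + 5*(½)) + 25)*(25*(-1)) = ((2 + 5/2) + 25)*(-25) = (9/2 + 25)*(-25) = (59/2)*(-25) = -1475/2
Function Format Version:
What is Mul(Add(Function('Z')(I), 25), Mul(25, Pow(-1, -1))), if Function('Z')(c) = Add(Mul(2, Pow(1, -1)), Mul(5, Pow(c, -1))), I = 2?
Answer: Rational(-1475, 2) ≈ -737.50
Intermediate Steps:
Function('Z')(c) = Add(2, Mul(5, Pow(c, -1))) (Function('Z')(c) = Add(Mul(2, 1), Mul(5, Pow(c, -1))) = Add(2, Mul(5, Pow(c, -1))))
Mul(Add(Function('Z')(I), 25), Mul(25, Pow(-1, -1))) = Mul(Add(Add(2, Mul(5, Pow(2, -1))), 25), Mul(25, Pow(-1, -1))) = Mul(Add(Add(2, Mul(5, Rational(1, 2))), 25), Mul(25, -1)) = Mul(Add(Add(2, Rational(5, 2)), 25), -25) = Mul(Add(Rational(9, 2), 25), -25) = Mul(Rational(59, 2), -25) = Rational(-1475, 2)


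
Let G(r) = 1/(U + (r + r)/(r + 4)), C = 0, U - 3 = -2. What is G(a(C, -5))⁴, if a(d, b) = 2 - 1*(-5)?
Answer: 14641/390625 ≈ 0.037481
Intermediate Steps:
U = 1 (U = 3 - 2 = 1)
a(d, b) = 7 (a(d, b) = 2 + 5 = 7)
G(r) = 1/(1 + 2*r/(4 + r)) (G(r) = 1/(1 + (r + r)/(r + 4)) = 1/(1 + (2*r)/(4 + r)) = 1/(1 + 2*r/(4 + r)))
G(a(C, -5))⁴ = ((4 + 7)/(4 + 3*7))⁴ = (11/(4 + 21))⁴ = (11/25)⁴ = 14641/390625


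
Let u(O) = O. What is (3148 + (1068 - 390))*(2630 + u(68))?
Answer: 10322548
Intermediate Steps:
(3148 + (1068 - 390))*(2630 + u(68)) = (3148 + (1068 - 390))*(2630 + 68) = (3148 + 678)*2698 = 3826*2698 = 10322548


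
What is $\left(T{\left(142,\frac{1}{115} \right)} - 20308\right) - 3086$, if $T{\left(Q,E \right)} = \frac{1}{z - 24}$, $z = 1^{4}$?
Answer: $- \frac{538063}{23} \approx -23394.0$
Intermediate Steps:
$z = 1$
$T{\left(Q,E \right)} = - \frac{1}{23}$ ($T{\left(Q,E \right)} = \frac{1}{1 - 24} = \frac{1}{-23} = - \frac{1}{23}$)
$\left(T{\left(142,\frac{1}{115} \right)} - 20308\right) - 3086 = \left(- \frac{1}{23} - 20308\right) - 3086 = - \frac{467085}{23} - 3086 = - \frac{538063}{23}$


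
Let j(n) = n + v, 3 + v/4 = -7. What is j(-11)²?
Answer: 2601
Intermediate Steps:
v = -40 (v = -12 + 4*(-7) = -12 - 28 = -40)
j(n) = -40 + n (j(n) = n - 40 = -40 + n)
j(-11)² = (-40 - 11)² = (-51)² = 2601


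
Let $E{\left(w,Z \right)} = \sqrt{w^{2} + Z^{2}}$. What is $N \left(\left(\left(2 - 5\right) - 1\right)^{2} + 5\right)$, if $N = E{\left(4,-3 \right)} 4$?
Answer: $420$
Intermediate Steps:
$E{\left(w,Z \right)} = \sqrt{Z^{2} + w^{2}}$
$N = 20$ ($N = \sqrt{\left(-3\right)^{2} + 4^{2}} \cdot 4 = \sqrt{9 + 16} \cdot 4 = \sqrt{25} \cdot 4 = 5 \cdot 4 = 20$)
$N \left(\left(\left(2 - 5\right) - 1\right)^{2} + 5\right) = 20 \left(\left(\left(2 - 5\right) - 1\right)^{2} + 5\right) = 20 \left(\left(-3 - 1\right)^{2} + 5\right) = 20 \left(\left(-4\right)^{2} + 5\right) = 20 \left(16 + 5\right) = 20 \cdot 21 = 420$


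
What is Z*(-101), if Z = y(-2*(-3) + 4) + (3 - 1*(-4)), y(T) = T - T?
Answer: -707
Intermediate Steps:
y(T) = 0
Z = 7 (Z = 0 + (3 - 1*(-4)) = 0 + (3 + 4) = 0 + 7 = 7)
Z*(-101) = 7*(-101) = -707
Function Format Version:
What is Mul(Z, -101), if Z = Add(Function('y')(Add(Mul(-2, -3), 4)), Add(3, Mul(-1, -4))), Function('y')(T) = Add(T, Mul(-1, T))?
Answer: -707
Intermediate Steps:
Function('y')(T) = 0
Z = 7 (Z = Add(0, Add(3, Mul(-1, -4))) = Add(0, Add(3, 4)) = Add(0, 7) = 7)
Mul(Z, -101) = Mul(7, -101) = -707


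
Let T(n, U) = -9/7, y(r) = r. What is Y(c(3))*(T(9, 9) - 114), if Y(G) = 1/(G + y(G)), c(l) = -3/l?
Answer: 807/14 ≈ 57.643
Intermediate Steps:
T(n, U) = -9/7 (T(n, U) = -9*1/7 = -9/7)
Y(G) = 1/(2*G) (Y(G) = 1/(G + G) = 1/(2*G))
Y(c(3))*(T(9, 9) - 114) = (1/(2*((-3/3))))*(-9/7 - 114) = (1/(2*((-3*1/3))))*(-807/7) = ((1/2)/(-1))*(-807/7) = ((1/2)*(-1))*(-807/7) = -1/2*(-807/7) = 807/14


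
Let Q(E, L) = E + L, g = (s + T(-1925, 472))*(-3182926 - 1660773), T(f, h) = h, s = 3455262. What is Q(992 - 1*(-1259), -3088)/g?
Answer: 837/16738535320066 ≈ 5.0004e-11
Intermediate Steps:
g = -16738535320066 (g = (3455262 + 472)*(-3182926 - 1660773) = 3455734*(-4843699) = -16738535320066)
Q(992 - 1*(-1259), -3088)/g = ((992 - 1*(-1259)) - 3088)/(-16738535320066) = ((992 + 1259) - 3088)*(-1/16738535320066) = (2251 - 3088)*(-1/16738535320066) = -837*(-1/16738535320066) = 837/16738535320066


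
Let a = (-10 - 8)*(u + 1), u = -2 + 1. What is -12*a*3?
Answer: 0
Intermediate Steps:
u = -1
a = 0 (a = (-10 - 8)*(-1 + 1) = -18*0 = 0)
-12*a*3 = -12*0*3 = 0*3 = 0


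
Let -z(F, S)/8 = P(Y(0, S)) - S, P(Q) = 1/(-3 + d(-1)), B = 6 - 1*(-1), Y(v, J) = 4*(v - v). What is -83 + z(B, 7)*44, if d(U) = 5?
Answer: 2205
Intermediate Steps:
Y(v, J) = 0 (Y(v, J) = 4*0 = 0)
B = 7 (B = 6 + 1 = 7)
P(Q) = ½ (P(Q) = 1/(-3 + 5) = 1/2 = ½)
z(F, S) = -4 + 8*S (z(F, S) = -8*(½ - S) = -4 + 8*S)
-83 + z(B, 7)*44 = -83 + (-4 + 8*7)*44 = -83 + (-4 + 56)*44 = -83 + 52*44 = -83 + 2288 = 2205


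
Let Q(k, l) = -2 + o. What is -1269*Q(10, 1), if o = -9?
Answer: 13959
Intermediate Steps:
Q(k, l) = -11 (Q(k, l) = -2 - 9 = -11)
-1269*Q(10, 1) = -1269*(-11) = 13959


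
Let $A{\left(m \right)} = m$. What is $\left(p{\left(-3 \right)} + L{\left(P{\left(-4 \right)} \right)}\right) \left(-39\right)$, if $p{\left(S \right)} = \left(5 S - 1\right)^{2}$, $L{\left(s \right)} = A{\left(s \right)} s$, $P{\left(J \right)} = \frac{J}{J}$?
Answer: $-10023$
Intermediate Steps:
$P{\left(J \right)} = 1$
$L{\left(s \right)} = s^{2}$ ($L{\left(s \right)} = s s = s^{2}$)
$p{\left(S \right)} = \left(-1 + 5 S\right)^{2}$
$\left(p{\left(-3 \right)} + L{\left(P{\left(-4 \right)} \right)}\right) \left(-39\right) = \left(\left(-1 + 5 \left(-3\right)\right)^{2} + 1^{2}\right) \left(-39\right) = \left(\left(-1 - 15\right)^{2} + 1\right) \left(-39\right) = \left(\left(-16\right)^{2} + 1\right) \left(-39\right) = \left(256 + 1\right) \left(-39\right) = 257 \left(-39\right) = -10023$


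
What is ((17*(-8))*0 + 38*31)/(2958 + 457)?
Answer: 1178/3415 ≈ 0.34495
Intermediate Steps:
((17*(-8))*0 + 38*31)/(2958 + 457) = (-136*0 + 1178)/3415 = (0 + 1178)*(1/3415) = 1178*(1/3415) = 1178/3415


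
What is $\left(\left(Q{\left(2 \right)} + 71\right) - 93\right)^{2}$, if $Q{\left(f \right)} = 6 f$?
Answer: $100$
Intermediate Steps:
$\left(\left(Q{\left(2 \right)} + 71\right) - 93\right)^{2} = \left(\left(6 \cdot 2 + 71\right) - 93\right)^{2} = \left(\left(12 + 71\right) - 93\right)^{2} = \left(83 - 93\right)^{2} = \left(-10\right)^{2} = 100$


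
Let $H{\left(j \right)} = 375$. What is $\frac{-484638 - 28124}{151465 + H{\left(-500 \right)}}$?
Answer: $- \frac{256381}{75920} \approx -3.377$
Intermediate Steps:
$\frac{-484638 - 28124}{151465 + H{\left(-500 \right)}} = \frac{-484638 - 28124}{151465 + 375} = \frac{-484638 + \left(-47745 + 19621\right)}{151840} = \left(-484638 - 28124\right) \frac{1}{151840} = \left(-512762\right) \frac{1}{151840} = - \frac{256381}{75920}$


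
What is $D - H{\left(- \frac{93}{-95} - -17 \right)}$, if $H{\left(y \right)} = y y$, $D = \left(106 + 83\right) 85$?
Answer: $\frac{142069361}{9025} \approx 15742.0$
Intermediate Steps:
$D = 16065$ ($D = 189 \cdot 85 = 16065$)
$H{\left(y \right)} = y^{2}$
$D - H{\left(- \frac{93}{-95} - -17 \right)} = 16065 - \left(- \frac{93}{-95} - -17\right)^{2} = 16065 - \left(\left(-93\right) \left(- \frac{1}{95}\right) + 17\right)^{2} = 16065 - \left(\frac{93}{95} + 17\right)^{2} = 16065 - \left(\frac{1708}{95}\right)^{2} = 16065 - \frac{2917264}{9025} = \frac{142069361}{9025}$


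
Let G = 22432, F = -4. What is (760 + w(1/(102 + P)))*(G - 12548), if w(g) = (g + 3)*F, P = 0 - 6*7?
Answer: 110888596/15 ≈ 7.3926e+6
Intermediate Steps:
P = -42 (P = 0 - 42 = -42)
w(g) = -12 - 4*g (w(g) = (g + 3)*(-4) = (3 + g)*(-4) = -12 - 4*g)
(760 + w(1/(102 + P)))*(G - 12548) = (760 + (-12 - 4/(102 - 42)))*(22432 - 12548) = (760 + (-12 - 4/60))*9884 = (760 + (-12 - 4*1/60))*9884 = (760 + (-12 - 1/15))*9884 = (760 - 181/15)*9884 = (11219/15)*9884 = 110888596/15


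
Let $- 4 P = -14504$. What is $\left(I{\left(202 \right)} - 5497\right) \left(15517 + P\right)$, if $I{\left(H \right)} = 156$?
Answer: $-102242763$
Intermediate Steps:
$P = 3626$ ($P = \left(- \frac{1}{4}\right) \left(-14504\right) = 3626$)
$\left(I{\left(202 \right)} - 5497\right) \left(15517 + P\right) = \left(156 - 5497\right) \left(15517 + 3626\right) = \left(-5341\right) 19143 = -102242763$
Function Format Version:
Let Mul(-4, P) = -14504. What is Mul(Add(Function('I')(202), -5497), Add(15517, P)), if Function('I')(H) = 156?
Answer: -102242763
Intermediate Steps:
P = 3626 (P = Mul(Rational(-1, 4), -14504) = 3626)
Mul(Add(Function('I')(202), -5497), Add(15517, P)) = Mul(Add(156, -5497), Add(15517, 3626)) = Mul(-5341, 19143) = -102242763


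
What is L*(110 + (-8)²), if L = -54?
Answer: -9396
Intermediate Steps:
L*(110 + (-8)²) = -54*(110 + (-8)²) = -54*(110 + 64) = -54*174 = -9396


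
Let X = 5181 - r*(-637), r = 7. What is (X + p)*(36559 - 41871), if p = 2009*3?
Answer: -83223104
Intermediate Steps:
p = 6027
X = 9640 (X = 5181 - 7*(-637) = 5181 - 1*(-4459) = 5181 + 4459 = 9640)
(X + p)*(36559 - 41871) = (9640 + 6027)*(36559 - 41871) = 15667*(-5312) = -83223104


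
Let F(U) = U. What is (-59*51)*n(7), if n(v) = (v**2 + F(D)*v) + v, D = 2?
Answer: -210630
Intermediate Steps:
n(v) = v**2 + 3*v (n(v) = (v**2 + 2*v) + v = v**2 + 3*v)
(-59*51)*n(7) = (-59*51)*(7*(3 + 7)) = -21063*10 = -3009*70 = -210630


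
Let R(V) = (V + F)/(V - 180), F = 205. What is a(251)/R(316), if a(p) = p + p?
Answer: 68272/521 ≈ 131.04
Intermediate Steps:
a(p) = 2*p
R(V) = (205 + V)/(-180 + V) (R(V) = (V + 205)/(V - 180) = (205 + V)/(-180 + V))
a(251)/R(316) = (2*251)/(((205 + 316)/(-180 + 316))) = 502/((521/136)) = 502/(((1/136)*521)) = 502/(521/136) = 502*(136/521) = 68272/521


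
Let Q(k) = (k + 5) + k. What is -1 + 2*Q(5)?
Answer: 29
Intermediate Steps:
Q(k) = 5 + 2*k (Q(k) = (5 + k) + k = 5 + 2*k)
-1 + 2*Q(5) = -1 + 2*(5 + 2*5) = -1 + 2*(5 + 10) = -1 + 2*15 = -1 + 30 = 29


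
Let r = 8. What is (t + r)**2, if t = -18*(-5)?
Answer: 9604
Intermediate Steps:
t = 90
(t + r)**2 = (90 + 8)**2 = 98**2 = 9604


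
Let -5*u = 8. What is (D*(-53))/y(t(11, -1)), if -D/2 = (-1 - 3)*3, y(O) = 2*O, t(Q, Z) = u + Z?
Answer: 3180/13 ≈ 244.62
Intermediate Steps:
u = -8/5 (u = -1/5*8 = -8/5 ≈ -1.6000)
t(Q, Z) = -8/5 + Z
D = 24 (D = -2*(-1 - 3)*3 = -(-8)*3 = -2*(-12) = 24)
(D*(-53))/y(t(11, -1)) = (24*(-53))/((2*(-8/5 - 1))) = -1272/(2*(-13/5)) = -1272/(-26/5) = -1272*(-5/26) = 3180/13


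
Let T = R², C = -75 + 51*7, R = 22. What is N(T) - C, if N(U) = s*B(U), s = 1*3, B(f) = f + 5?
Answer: 1185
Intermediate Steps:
C = 282 (C = -75 + 357 = 282)
B(f) = 5 + f
T = 484 (T = 22² = 484)
s = 3
N(U) = 15 + 3*U (N(U) = 3*(5 + U) = 15 + 3*U)
N(T) - C = (15 + 3*484) - 1*282 = (15 + 1452) - 282 = 1467 - 282 = 1185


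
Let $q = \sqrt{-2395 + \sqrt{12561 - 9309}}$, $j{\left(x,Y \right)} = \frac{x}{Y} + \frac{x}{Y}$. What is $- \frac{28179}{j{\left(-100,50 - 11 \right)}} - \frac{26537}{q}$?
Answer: $\frac{1098981}{200} + \frac{26537 i}{\sqrt{2395 - 2 \sqrt{813}}} \approx 5494.9 + 548.82 i$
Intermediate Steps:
$j{\left(x,Y \right)} = \frac{2 x}{Y}$
$q = \sqrt{-2395 + 2 \sqrt{813}}$ ($q = \sqrt{-2395 + \sqrt{3252}} = \sqrt{-2395 + 2 \sqrt{813}} \approx 48.353 i$)
$- \frac{28179}{j{\left(-100,50 - 11 \right)}} - \frac{26537}{q} = - \frac{28179}{2 \left(-100\right) \frac{1}{50 - 11}} - \frac{26537}{\sqrt{-2395 + 2 \sqrt{813}}} = - \frac{28179}{2 \left(-100\right) \frac{1}{39}} - \frac{26537}{\sqrt{-2395 + 2 \sqrt{813}}} = - \frac{28179}{- \frac{200}{39}} - \frac{26537}{\sqrt{-2395 + 2 \sqrt{813}}} = \left(-28179\right) \left(- \frac{39}{200}\right) - \frac{26537}{\sqrt{-2395 + 2 \sqrt{813}}} = \frac{1098981}{200} - \frac{26537}{\sqrt{-2395 + 2 \sqrt{813}}}$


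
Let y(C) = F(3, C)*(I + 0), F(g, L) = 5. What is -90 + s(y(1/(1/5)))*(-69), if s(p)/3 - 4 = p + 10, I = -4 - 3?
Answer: 4257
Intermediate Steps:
I = -7
y(C) = -35 (y(C) = 5*(-7 + 0) = 5*(-7) = -35)
s(p) = 42 + 3*p (s(p) = 12 + 3*(p + 10) = 12 + 3*(10 + p) = 12 + (30 + 3*p) = 42 + 3*p)
-90 + s(y(1/(1/5)))*(-69) = -90 + (42 + 3*(-35))*(-69) = -90 + (42 - 105)*(-69) = -90 - 63*(-69) = -90 + 4347 = 4257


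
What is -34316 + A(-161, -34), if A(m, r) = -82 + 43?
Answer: -34355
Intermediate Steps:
A(m, r) = -39
-34316 + A(-161, -34) = -34316 - 39 = -34355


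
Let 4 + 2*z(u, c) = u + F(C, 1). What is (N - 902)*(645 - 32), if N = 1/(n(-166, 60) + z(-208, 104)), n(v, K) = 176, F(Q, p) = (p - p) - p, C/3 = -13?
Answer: -76855488/139 ≈ -5.5292e+5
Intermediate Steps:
C = -39 (C = 3*(-13) = -39)
F(Q, p) = -p (F(Q, p) = 0 - p = -p)
z(u, c) = -5/2 + u/2 (z(u, c) = -2 + (u - 1*1)/2 = -2 + (u - 1)/2 = -2 + (-1 + u)/2 = -2 + (-½ + u/2) = -5/2 + u/2)
N = 2/139 (N = 1/(176 + (-5/2 + (½)*(-208))) = 1/(176 + (-5/2 - 104)) = 1/(176 - 213/2) = 1/(139/2) = 2/139 ≈ 0.014388)
(N - 902)*(645 - 32) = (2/139 - 902)*(645 - 32) = -125376/139*613 = -76855488/139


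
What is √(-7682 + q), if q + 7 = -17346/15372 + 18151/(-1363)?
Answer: I*√1917074052753726/498858 ≈ 87.769*I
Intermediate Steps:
q = -10698191/498858 (q = -7 + (-17346/15372 + 18151/(-1363)) = -7 + (-17346*1/15372 + 18151*(-1/1363)) = -7 + (-413/366 - 18151/1363) = -7 - 7206185/498858 = -10698191/498858 ≈ -21.445)
√(-7682 + q) = √(-7682 - 10698191/498858) = √(-3842925347/498858) = I*√1917074052753726/498858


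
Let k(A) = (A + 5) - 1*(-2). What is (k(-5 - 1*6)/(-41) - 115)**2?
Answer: 22193521/1681 ≈ 13203.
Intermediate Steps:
k(A) = 7 + A (k(A) = (5 + A) + 2 = 7 + A)
(k(-5 - 1*6)/(-41) - 115)**2 = ((7 + (-5 - 1*6))/(-41) - 115)**2 = ((7 + (-5 - 6))*(-1/41) - 115)**2 = ((7 - 11)*(-1/41) - 115)**2 = (-4*(-1/41) - 115)**2 = (4/41 - 115)**2 = (-4711/41)**2 = 22193521/1681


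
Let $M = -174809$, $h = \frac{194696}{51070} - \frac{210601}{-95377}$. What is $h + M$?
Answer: $- \frac{425724212894524}{2435451695} \approx -1.748 \cdot 10^{5}$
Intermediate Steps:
$h = \frac{14662456731}{2435451695}$ ($h = 194696 \cdot \frac{1}{51070} - - \frac{210601}{95377} = \frac{97348}{25535} + \frac{210601}{95377} = \frac{14662456731}{2435451695} \approx 6.0204$)
$h + M = \frac{14662456731}{2435451695} - 174809 = - \frac{425724212894524}{2435451695}$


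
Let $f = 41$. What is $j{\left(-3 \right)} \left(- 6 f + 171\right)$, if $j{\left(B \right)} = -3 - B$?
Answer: $0$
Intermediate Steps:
$j{\left(-3 \right)} \left(- 6 f + 171\right) = \left(-3 - -3\right) \left(\left(-6\right) 41 + 171\right) = \left(-3 + 3\right) \left(-246 + 171\right) = 0 \left(-75\right) = 0$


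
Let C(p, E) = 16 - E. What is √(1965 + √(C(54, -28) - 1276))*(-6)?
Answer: -6*√(1965 + 4*I*√77) ≈ -265.98 - 2.3754*I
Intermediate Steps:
√(1965 + √(C(54, -28) - 1276))*(-6) = √(1965 + √((16 - 1*(-28)) - 1276))*(-6) = √(1965 + √((16 + 28) - 1276))*(-6) = √(1965 + √(44 - 1276))*(-6) = √(1965 + √(-1232))*(-6) = √(1965 + 4*I*√77)*(-6) = -6*√(1965 + 4*I*√77)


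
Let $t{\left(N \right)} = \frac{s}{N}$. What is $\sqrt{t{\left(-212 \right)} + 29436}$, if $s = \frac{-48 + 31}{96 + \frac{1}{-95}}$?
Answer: $\frac{\sqrt{27503310289923061}}{966614} \approx 171.57$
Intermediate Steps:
$s = - \frac{1615}{9119}$ ($s = - \frac{17}{96 - \frac{1}{95}} = - \frac{17}{\frac{9119}{95}} = \left(-17\right) \frac{95}{9119} = - \frac{1615}{9119} \approx -0.1771$)
$t{\left(N \right)} = - \frac{1615}{9119 N}$
$\sqrt{t{\left(-212 \right)} + 29436} = \sqrt{- \frac{1615}{9119 \left(-212\right)} + 29436} = \sqrt{\left(- \frac{1615}{9119}\right) \left(- \frac{1}{212}\right) + 29436} = \sqrt{\frac{1615}{1933228} + 29436} = \sqrt{\frac{56906501023}{1933228}} = \frac{\sqrt{27503310289923061}}{966614}$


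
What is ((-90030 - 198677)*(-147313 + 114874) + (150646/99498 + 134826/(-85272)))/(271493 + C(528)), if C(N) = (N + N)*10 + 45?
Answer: 6621621097296218621/199452535429224 ≈ 33199.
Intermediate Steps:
C(N) = 45 + 20*N (C(N) = (2*N)*10 + 45 = 20*N + 45 = 45 + 20*N)
((-90030 - 198677)*(-147313 + 114874) + (150646/99498 + 134826/(-85272)))/(271493 + C(528)) = ((-90030 - 198677)*(-147313 + 114874) + (150646/99498 + 134826/(-85272)))/(271493 + (45 + 20*528)) = (-288707*(-32439) + (150646*(1/99498) + 134826*(-1/85272)))/(271493 + (45 + 10560)) = (9365366373 + (75323/49749 - 22471/14212))/(271493 + 10605) = (9365366373 - 47419303/707032788)/282098 = (6621621097296218621/707032788)*(1/282098) = 6621621097296218621/199452535429224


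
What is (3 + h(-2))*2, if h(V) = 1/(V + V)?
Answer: 11/2 ≈ 5.5000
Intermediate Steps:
h(V) = 1/(2*V)
(3 + h(-2))*2 = (3 + (½)/(-2))*2 = (3 + (½)*(-½))*2 = (3 - ¼)*2 = (11/4)*2 = 11/2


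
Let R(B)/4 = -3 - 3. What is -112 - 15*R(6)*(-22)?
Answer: -8032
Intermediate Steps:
R(B) = -24 (R(B) = 4*(-3 - 3) = 4*(-6) = -24)
-112 - 15*R(6)*(-22) = -112 - 15*(-24)*(-22) = -112 + 360*(-22) = -112 - 7920 = -8032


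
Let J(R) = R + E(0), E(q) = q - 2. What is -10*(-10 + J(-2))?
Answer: 140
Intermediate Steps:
E(q) = -2 + q
J(R) = -2 + R (J(R) = R + (-2 + 0) = R - 2 = -2 + R)
-10*(-10 + J(-2)) = -10*(-10 + (-2 - 2)) = -10*(-10 - 4) = -10*(-14) = 140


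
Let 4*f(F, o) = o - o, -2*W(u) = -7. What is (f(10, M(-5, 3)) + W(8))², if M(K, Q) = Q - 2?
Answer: 49/4 ≈ 12.250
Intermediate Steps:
M(K, Q) = -2 + Q
W(u) = 7/2 (W(u) = -½*(-7) = 7/2)
f(F, o) = 0 (f(F, o) = (o - o)/4 = (¼)*0 = 0)
(f(10, M(-5, 3)) + W(8))² = (0 + 7/2)² = (7/2)² = 49/4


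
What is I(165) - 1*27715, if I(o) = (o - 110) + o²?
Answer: -435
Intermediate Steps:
I(o) = -110 + o + o² (I(o) = (-110 + o) + o² = -110 + o + o²)
I(165) - 1*27715 = (-110 + 165 + 165²) - 1*27715 = (-110 + 165 + 27225) - 27715 = 27280 - 27715 = -435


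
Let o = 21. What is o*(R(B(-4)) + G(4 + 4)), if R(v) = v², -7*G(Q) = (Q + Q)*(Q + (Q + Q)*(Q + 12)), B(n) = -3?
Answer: -15555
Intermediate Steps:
G(Q) = -2*Q*(Q + 2*Q*(12 + Q))/7 (G(Q) = -(Q + Q)*(Q + (Q + Q)*(Q + 12))/7 = -2*Q*(Q + (2*Q)*(12 + Q))/7 = -2*Q*(Q + 2*Q*(12 + Q))/7)
o*(R(B(-4)) + G(4 + 4)) = 21*((-3)² + 2*(4 + 4)²*(-25 - 2*(4 + 4))/7) = 21*(9 + (2/7)*8²*(-25 - 2*8)) = 21*(9 + (2/7)*64*(-25 - 16)) = 21*(9 + (2/7)*64*(-41)) = 21*(9 - 5248/7) = 21*(-5185/7) = -15555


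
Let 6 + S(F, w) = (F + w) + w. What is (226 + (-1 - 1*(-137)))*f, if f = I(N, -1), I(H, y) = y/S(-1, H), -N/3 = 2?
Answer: 362/19 ≈ 19.053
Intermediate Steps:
N = -6 (N = -3*2 = -6)
S(F, w) = -6 + F + 2*w (S(F, w) = -6 + ((F + w) + w) = -6 + (F + 2*w) = -6 + F + 2*w)
I(H, y) = y/(-7 + 2*H) (I(H, y) = y/(-6 - 1 + 2*H) = y/(-7 + 2*H))
f = 1/19 (f = -1/(-7 + 2*(-6)) = -1/(-7 - 12) = -1/(-19) = -1*(-1/19) = 1/19 ≈ 0.052632)
(226 + (-1 - 1*(-137)))*f = (226 + (-1 - 1*(-137)))*(1/19) = (226 + (-1 + 137))*(1/19) = (226 + 136)*(1/19) = 362*(1/19) = 362/19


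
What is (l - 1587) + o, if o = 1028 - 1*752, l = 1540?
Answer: 229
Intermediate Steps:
o = 276 (o = 1028 - 752 = 276)
(l - 1587) + o = (1540 - 1587) + 276 = -47 + 276 = 229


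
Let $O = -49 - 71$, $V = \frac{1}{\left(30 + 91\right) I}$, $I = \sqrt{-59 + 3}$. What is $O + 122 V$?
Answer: $-120 - \frac{61 i \sqrt{14}}{1694} \approx -120.0 - 0.13474 i$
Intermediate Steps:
$I = 2 i \sqrt{14}$ ($I = \sqrt{-56} = 2 i \sqrt{14} \approx 7.4833 i$)
$V = - \frac{i \sqrt{14}}{3388}$ ($V = \frac{1}{\left(30 + 91\right) 2 i \sqrt{14}} = \frac{\left(- \frac{1}{28}\right) i \sqrt{14}}{121} = - \frac{i \sqrt{14}}{3388} \approx - 0.0011044 i$)
$O = -120$ ($O = -49 - 71 = -120$)
$O + 122 V = -120 + 122 \left(- \frac{i \sqrt{14}}{3388}\right) = -120 - \frac{61 i \sqrt{14}}{1694}$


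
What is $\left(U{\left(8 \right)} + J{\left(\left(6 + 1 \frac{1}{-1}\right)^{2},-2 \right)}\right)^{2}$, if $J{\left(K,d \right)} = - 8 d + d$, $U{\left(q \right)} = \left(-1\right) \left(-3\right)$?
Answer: $289$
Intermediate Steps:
$U{\left(q \right)} = 3$
$J{\left(K,d \right)} = - 7 d$
$\left(U{\left(8 \right)} + J{\left(\left(6 + 1 \frac{1}{-1}\right)^{2},-2 \right)}\right)^{2} = \left(3 - -14\right)^{2} = \left(3 + 14\right)^{2} = 17^{2} = 289$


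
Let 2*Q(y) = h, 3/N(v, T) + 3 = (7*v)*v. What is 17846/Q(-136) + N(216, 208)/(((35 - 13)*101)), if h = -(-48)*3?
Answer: 1079208233957/4354084548 ≈ 247.86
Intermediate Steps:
N(v, T) = 3/(-3 + 7*v²) (N(v, T) = 3/(-3 + (7*v)*v) = 3/(-3 + 7*v²))
h = 144 (h = -6*(-24) = 144)
Q(y) = 72 (Q(y) = (½)*144 = 72)
17846/Q(-136) + N(216, 208)/(((35 - 13)*101)) = 17846/72 + (3/(-3 + 7*216²))/(((35 - 13)*101)) = 17846*(1/72) + (3/(-3 + 7*46656))/((22*101)) = 8923/36 + (3/(-3 + 326592))/2222 = 8923/36 + (3/326589)*(1/2222) = 8923/36 + (3*(1/326589))*(1/2222) = 8923/36 + (1/108863)*(1/2222) = 8923/36 + 1/241893586 = 1079208233957/4354084548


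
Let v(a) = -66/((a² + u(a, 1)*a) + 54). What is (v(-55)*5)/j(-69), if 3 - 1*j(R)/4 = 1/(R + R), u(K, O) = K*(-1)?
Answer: -253/498 ≈ -0.50803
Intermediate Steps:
u(K, O) = -K
v(a) = -11/9 (v(a) = -66/((a² + (-a)*a) + 54) = -66/((a² - a²) + 54) = -66/(0 + 54) = -66/54 = -66*1/54 = -11/9)
j(R) = 12 - 2/R (j(R) = 12 - 4/(R + R) = 12 - 4*1/(2*R) = 12 - 2/R)
(v(-55)*5)/j(-69) = (-11/9*5)/(12 - 2/(-69)) = -55/(9*(12 - 2*(-1/69))) = -55/(9*(12 + 2/69)) = -55/(9*830/69) = -55/9*69/830 = -253/498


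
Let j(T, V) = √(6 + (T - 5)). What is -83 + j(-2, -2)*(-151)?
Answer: -83 - 151*I ≈ -83.0 - 151.0*I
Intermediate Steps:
j(T, V) = √(1 + T) (j(T, V) = √(6 + (-5 + T)) = √(1 + T))
-83 + j(-2, -2)*(-151) = -83 + √(1 - 2)*(-151) = -83 + √(-1)*(-151) = -83 + I*(-151) = -83 - 151*I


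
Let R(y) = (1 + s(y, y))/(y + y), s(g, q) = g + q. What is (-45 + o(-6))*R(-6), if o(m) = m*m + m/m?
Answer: -22/3 ≈ -7.3333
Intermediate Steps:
R(y) = (1 + 2*y)/(2*y) (R(y) = (1 + (y + y))/(y + y) = (1 + 2*y)/((2*y)) = (1 + 2*y)*(1/(2*y)) = (1 + 2*y)/(2*y))
o(m) = 1 + m² (o(m) = m² + 1 = 1 + m²)
(-45 + o(-6))*R(-6) = (-45 + (1 + (-6)²))*((½ - 6)/(-6)) = (-45 + (1 + 36))*(-⅙*(-11/2)) = (-45 + 37)*(11/12) = -8*11/12 = -22/3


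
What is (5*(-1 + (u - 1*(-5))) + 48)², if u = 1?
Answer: 5329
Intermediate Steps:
(5*(-1 + (u - 1*(-5))) + 48)² = (5*(-1 + (1 - 1*(-5))) + 48)² = (5*(-1 + (1 + 5)) + 48)² = (5*(-1 + 6) + 48)² = (5*5 + 48)² = (25 + 48)² = 73² = 5329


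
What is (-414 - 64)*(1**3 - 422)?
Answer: 201238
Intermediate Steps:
(-414 - 64)*(1**3 - 422) = -478*(1 - 422) = -478*(-421) = 201238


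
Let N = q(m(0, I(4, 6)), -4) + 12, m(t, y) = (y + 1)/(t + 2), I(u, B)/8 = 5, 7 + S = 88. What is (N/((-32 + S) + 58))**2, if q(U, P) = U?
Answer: 4225/45796 ≈ 0.092257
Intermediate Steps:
S = 81 (S = -7 + 88 = 81)
I(u, B) = 40 (I(u, B) = 8*5 = 40)
m(t, y) = (1 + y)/(2 + t)
N = 65/2 (N = (1 + 40)/(2 + 0) + 12 = 41/2 + 12 = 65/2 ≈ 32.500)
(N/((-32 + S) + 58))**2 = (65/(2*((-32 + 81) + 58)))**2 = (65/(2*(49 + 58)))**2 = ((65/2)/107)**2 = ((65/2)*(1/107))**2 = (65/214)**2 = 4225/45796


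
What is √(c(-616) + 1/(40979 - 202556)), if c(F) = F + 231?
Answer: I*√1116804892138/53859 ≈ 19.621*I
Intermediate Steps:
c(F) = 231 + F
√(c(-616) + 1/(40979 - 202556)) = √((231 - 616) + 1/(40979 - 202556)) = √(-385 + 1/(-161577)) = √(-385 - 1/161577) = √(-62207146/161577) = I*√1116804892138/53859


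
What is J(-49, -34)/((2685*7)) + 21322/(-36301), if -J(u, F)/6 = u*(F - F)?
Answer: -21322/36301 ≈ -0.58737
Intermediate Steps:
J(u, F) = 0 (J(u, F) = -6*u*(F - F) = -6*u*0 = -6*0 = 0)
J(-49, -34)/((2685*7)) + 21322/(-36301) = 0/((2685*7)) + 21322/(-36301) = 0/18795 + 21322*(-1/36301) = 0*(1/18795) - 21322/36301 = 0 - 21322/36301 = -21322/36301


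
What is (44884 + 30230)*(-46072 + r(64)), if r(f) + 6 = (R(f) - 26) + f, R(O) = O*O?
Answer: -3150581616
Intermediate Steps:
R(O) = O²
r(f) = -32 + f + f² (r(f) = -6 + ((f² - 26) + f) = -6 + ((-26 + f²) + f) = -6 + (-26 + f + f²) = -32 + f + f²)
(44884 + 30230)*(-46072 + r(64)) = (44884 + 30230)*(-46072 + (-32 + 64 + 64²)) = 75114*(-46072 + (-32 + 64 + 4096)) = 75114*(-46072 + 4128) = 75114*(-41944) = -3150581616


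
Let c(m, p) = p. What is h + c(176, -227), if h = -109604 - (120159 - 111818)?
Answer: -118172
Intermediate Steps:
h = -117945 (h = -109604 - 1*8341 = -109604 - 8341 = -117945)
h + c(176, -227) = -117945 - 227 = -118172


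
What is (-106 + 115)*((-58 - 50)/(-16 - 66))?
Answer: 486/41 ≈ 11.854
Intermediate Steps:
(-106 + 115)*((-58 - 50)/(-16 - 66)) = 9*(-108/(-82)) = 9*(-108*(-1/82)) = 9*(54/41) = 486/41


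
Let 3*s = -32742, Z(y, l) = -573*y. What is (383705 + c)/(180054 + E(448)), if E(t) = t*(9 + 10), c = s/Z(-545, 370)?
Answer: 39941768337/19628777770 ≈ 2.0349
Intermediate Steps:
s = -10914 (s = (1/3)*(-32742) = -10914)
c = -3638/104095 (c = -10914/((-573*(-545))) = -10914/312285 = -10914*1/312285 = -3638/104095 ≈ -0.034949)
E(t) = 19*t (E(t) = t*19 = 19*t)
(383705 + c)/(180054 + E(448)) = (383705 - 3638/104095)/(180054 + 19*448) = 39941768337/(104095*(180054 + 8512)) = (39941768337/104095)/188566 = (39941768337/104095)*(1/188566) = 39941768337/19628777770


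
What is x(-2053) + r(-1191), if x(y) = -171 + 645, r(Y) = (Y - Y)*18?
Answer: 474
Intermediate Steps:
r(Y) = 0 (r(Y) = 0*18 = 0)
x(y) = 474
x(-2053) + r(-1191) = 474 + 0 = 474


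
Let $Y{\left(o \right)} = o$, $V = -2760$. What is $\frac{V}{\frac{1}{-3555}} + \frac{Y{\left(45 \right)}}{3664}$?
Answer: $\frac{35950435245}{3664} \approx 9.8118 \cdot 10^{6}$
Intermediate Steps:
$\frac{V}{\frac{1}{-3555}} + \frac{Y{\left(45 \right)}}{3664} = - \frac{2760}{\frac{1}{-3555}} + \frac{45}{3664} = - \frac{2760}{- \frac{1}{3555}} + 45 \cdot \frac{1}{3664} = \left(-2760\right) \left(-3555\right) + \frac{45}{3664} = 9811800 + \frac{45}{3664} = \frac{35950435245}{3664}$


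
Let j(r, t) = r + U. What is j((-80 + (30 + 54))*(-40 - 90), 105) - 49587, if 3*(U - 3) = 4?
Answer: -150308/3 ≈ -50103.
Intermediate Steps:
U = 13/3 (U = 3 + (⅓)*4 = 3 + 4/3 = 13/3 ≈ 4.3333)
j(r, t) = 13/3 + r (j(r, t) = r + 13/3 = 13/3 + r)
j((-80 + (30 + 54))*(-40 - 90), 105) - 49587 = (13/3 + (-80 + (30 + 54))*(-40 - 90)) - 49587 = (13/3 + (-80 + 84)*(-130)) - 49587 = (13/3 + 4*(-130)) - 49587 = (13/3 - 520) - 49587 = -1547/3 - 49587 = -150308/3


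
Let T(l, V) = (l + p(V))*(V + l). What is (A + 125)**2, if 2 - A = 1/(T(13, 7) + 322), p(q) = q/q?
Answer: 5845061209/362404 ≈ 16129.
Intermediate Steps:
p(q) = 1
T(l, V) = (1 + l)*(V + l) (T(l, V) = (l + 1)*(V + l) = (1 + l)*(V + l))
A = 1203/602 (A = 2 - 1/((7 + 13 + 13**2 + 7*13) + 322) = 2 - 1/((7 + 13 + 169 + 91) + 322) = 2 - 1/(280 + 322) = 2 - 1/602 = 1203/602 ≈ 1.9983)
(A + 125)**2 = (1203/602 + 125)**2 = (76453/602)**2 = 5845061209/362404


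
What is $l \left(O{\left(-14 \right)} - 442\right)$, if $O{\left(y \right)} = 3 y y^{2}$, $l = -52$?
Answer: $451048$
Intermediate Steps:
$O{\left(y \right)} = 3 y^{3}$
$l \left(O{\left(-14 \right)} - 442\right) = - 52 \left(3 \left(-14\right)^{3} - 442\right) = - 52 \left(3 \left(-2744\right) - 442\right) = - 52 \left(-8232 - 442\right) = \left(-52\right) \left(-8674\right) = 451048$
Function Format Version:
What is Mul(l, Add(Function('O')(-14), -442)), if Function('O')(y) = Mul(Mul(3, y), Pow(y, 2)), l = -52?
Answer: 451048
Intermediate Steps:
Function('O')(y) = Mul(3, Pow(y, 3))
Mul(l, Add(Function('O')(-14), -442)) = Mul(-52, Add(Mul(3, Pow(-14, 3)), -442)) = Mul(-52, Add(Mul(3, -2744), -442)) = Mul(-52, Add(-8232, -442)) = Mul(-52, -8674) = 451048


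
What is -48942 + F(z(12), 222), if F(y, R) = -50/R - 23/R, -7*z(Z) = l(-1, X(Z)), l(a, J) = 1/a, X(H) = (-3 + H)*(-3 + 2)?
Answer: -10865197/222 ≈ -48942.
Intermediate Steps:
X(H) = 3 - H (X(H) = (-3 + H)*(-1) = 3 - H)
l(a, J) = 1/a
z(Z) = ⅐ (z(Z) = -⅐/(-1) = -⅐*(-1) = ⅐)
F(y, R) = -73/R
-48942 + F(z(12), 222) = -48942 - 73/222 = -10865197/222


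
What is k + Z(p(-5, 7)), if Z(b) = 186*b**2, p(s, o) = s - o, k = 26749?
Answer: 53533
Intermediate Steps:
k + Z(p(-5, 7)) = 26749 + 186*(-5 - 1*7)**2 = 26749 + 186*(-5 - 7)**2 = 26749 + 186*(-12)**2 = 26749 + 186*144 = 26749 + 26784 = 53533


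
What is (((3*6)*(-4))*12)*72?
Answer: -62208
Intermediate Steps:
(((3*6)*(-4))*12)*72 = ((18*(-4))*12)*72 = -72*12*72 = -864*72 = -62208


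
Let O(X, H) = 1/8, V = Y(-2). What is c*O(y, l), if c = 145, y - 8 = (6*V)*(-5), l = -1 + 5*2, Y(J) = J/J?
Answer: 145/8 ≈ 18.125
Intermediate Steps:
Y(J) = 1
l = 9 (l = -1 + 10 = 9)
V = 1
y = -22 (y = 8 + (6*1)*(-5) = 8 + 6*(-5) = 8 - 30 = -22)
O(X, H) = ⅛ (O(X, H) = 1*(⅛) = ⅛)
c*O(y, l) = 145*(⅛) = 145/8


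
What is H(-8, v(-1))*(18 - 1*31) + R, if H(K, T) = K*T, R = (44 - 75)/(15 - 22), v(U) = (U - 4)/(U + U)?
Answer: 1851/7 ≈ 264.43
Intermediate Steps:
v(U) = (-4 + U)/(2*U) (v(U) = (-4 + U)/((2*U)) = (-4 + U)*(1/(2*U)) = (-4 + U)/(2*U))
R = 31/7 (R = -31/(-7) = -31*(-⅐) = 31/7 ≈ 4.4286)
H(-8, v(-1))*(18 - 1*31) + R = (-4*(-4 - 1)/(-1))*(18 - 1*31) + 31/7 = (-4*(-1)*(-5))*(18 - 31) + 31/7 = -8*5/2*(-13) + 31/7 = -20*(-13) + 31/7 = 260 + 31/7 = 1851/7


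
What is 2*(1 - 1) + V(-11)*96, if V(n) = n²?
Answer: 11616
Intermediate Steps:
2*(1 - 1) + V(-11)*96 = 2*(1 - 1) + (-11)²*96 = 2*0 + 121*96 = 0 + 11616 = 11616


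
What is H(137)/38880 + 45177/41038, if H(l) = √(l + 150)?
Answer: 45177/41038 + √287/38880 ≈ 1.1013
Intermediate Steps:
H(l) = √(150 + l)
H(137)/38880 + 45177/41038 = √(150 + 137)/38880 + 45177/41038 = √287*(1/38880) + 45177*(1/41038) = √287/38880 + 45177/41038 = 45177/41038 + √287/38880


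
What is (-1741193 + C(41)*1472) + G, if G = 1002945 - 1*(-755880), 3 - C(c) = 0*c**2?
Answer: 22048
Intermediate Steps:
C(c) = 3 (C(c) = 3 - 0*c**2 = 3 - 1*0 = 3 + 0 = 3)
G = 1758825 (G = 1002945 + 755880 = 1758825)
(-1741193 + C(41)*1472) + G = (-1741193 + 3*1472) + 1758825 = (-1741193 + 4416) + 1758825 = -1736777 + 1758825 = 22048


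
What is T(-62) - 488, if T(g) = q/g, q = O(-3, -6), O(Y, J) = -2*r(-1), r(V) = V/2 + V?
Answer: -30259/62 ≈ -488.05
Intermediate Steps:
r(V) = 3*V/2 (r(V) = V*(½) + V = V/2 + V = 3*V/2)
O(Y, J) = 3 (O(Y, J) = -3*(-1) = -2*(-3/2) = 3)
q = 3
T(g) = 3/g
T(-62) - 488 = 3/(-62) - 488 = 3*(-1/62) - 488 = -3/62 - 488 = -30259/62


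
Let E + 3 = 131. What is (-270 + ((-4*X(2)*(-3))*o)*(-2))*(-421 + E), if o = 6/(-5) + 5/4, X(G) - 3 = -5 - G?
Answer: 388518/5 ≈ 77704.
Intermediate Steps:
X(G) = -2 - G (X(G) = 3 + (-5 - G) = -2 - G)
E = 128 (E = -3 + 131 = 128)
o = 1/20 (o = 6*(-⅕) + 5*(¼) = -6/5 + 5/4 = 1/20 ≈ 0.050000)
(-270 + ((-4*X(2)*(-3))*o)*(-2))*(-421 + E) = (-270 + ((-4*(-2 - 1*2)*(-3))*(1/20))*(-2))*(-421 + 128) = (-270 + ((-4*(-2 - 2)*(-3))*(1/20))*(-2))*(-293) = (-270 + ((-4*(-4)*(-3))*(1/20))*(-2))*(-293) = (-270 + ((16*(-3))*(1/20))*(-2))*(-293) = (-270 - 48*1/20*(-2))*(-293) = (-270 - 12/5*(-2))*(-293) = (-270 + 24/5)*(-293) = -1326/5*(-293) = 388518/5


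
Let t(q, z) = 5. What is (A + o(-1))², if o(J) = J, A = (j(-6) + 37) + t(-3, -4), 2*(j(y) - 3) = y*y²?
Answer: 4096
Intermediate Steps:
j(y) = 3 + y³/2 (j(y) = 3 + (y*y²)/2 = 3 + y³/2)
A = -63 (A = ((3 + (½)*(-6)³) + 37) + 5 = ((3 + (½)*(-216)) + 37) + 5 = ((3 - 108) + 37) + 5 = (-105 + 37) + 5 = -68 + 5 = -63)
(A + o(-1))² = (-63 - 1)² = (-64)² = 4096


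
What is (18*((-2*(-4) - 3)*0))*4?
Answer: 0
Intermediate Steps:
(18*((-2*(-4) - 3)*0))*4 = (18*((8 - 3)*0))*4 = (18*(5*0))*4 = (18*0)*4 = 0*4 = 0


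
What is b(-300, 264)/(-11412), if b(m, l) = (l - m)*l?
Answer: -4136/317 ≈ -13.047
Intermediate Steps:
b(m, l) = l*(l - m)
b(-300, 264)/(-11412) = (264*(264 - 1*(-300)))/(-11412) = (264*(264 + 300))*(-1/11412) = (264*564)*(-1/11412) = 148896*(-1/11412) = -4136/317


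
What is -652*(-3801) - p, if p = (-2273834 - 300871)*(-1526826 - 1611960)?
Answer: -8081445529878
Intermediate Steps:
p = 8081448008130 (p = -2574705*(-3138786) = 8081448008130)
-652*(-3801) - p = -652*(-3801) - 1*8081448008130 = 2478252 - 8081448008130 = -8081445529878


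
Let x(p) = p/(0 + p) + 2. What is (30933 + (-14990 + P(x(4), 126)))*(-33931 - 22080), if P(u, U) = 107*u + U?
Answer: -918020290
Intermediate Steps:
x(p) = 3 (x(p) = p/p + 2 = 1 + 2 = 3)
P(u, U) = U + 107*u
(30933 + (-14990 + P(x(4), 126)))*(-33931 - 22080) = (30933 + (-14990 + (126 + 107*3)))*(-33931 - 22080) = (30933 + (-14990 + (126 + 321)))*(-56011) = (30933 + (-14990 + 447))*(-56011) = (30933 - 14543)*(-56011) = 16390*(-56011) = -918020290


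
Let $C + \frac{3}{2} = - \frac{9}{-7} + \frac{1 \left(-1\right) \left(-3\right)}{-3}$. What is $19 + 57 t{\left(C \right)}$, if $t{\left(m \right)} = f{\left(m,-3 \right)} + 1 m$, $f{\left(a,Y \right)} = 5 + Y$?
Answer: $\frac{893}{14} \approx 63.786$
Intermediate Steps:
$C = - \frac{17}{14}$ ($C = - \frac{3}{2} + \left(- \frac{9}{-7} + \frac{1 \left(-1\right) \left(-3\right)}{-3}\right) = - \frac{3}{2} + \left(\left(-9\right) \left(- \frac{1}{7}\right) + \left(-1\right) \left(-3\right) \left(- \frac{1}{3}\right)\right) = - \frac{3}{2} + \left(\frac{9}{7} + 3 \left(- \frac{1}{3}\right)\right) = - \frac{3}{2} + \left(\frac{9}{7} - 1\right) = - \frac{3}{2} + \frac{2}{7} = - \frac{17}{14} \approx -1.2143$)
$t{\left(m \right)} = 2 + m$ ($t{\left(m \right)} = \left(5 - 3\right) + 1 m = 2 + m$)
$19 + 57 t{\left(C \right)} = 19 + 57 \left(2 - \frac{17}{14}\right) = 19 + 57 \cdot \frac{11}{14} = 19 + \frac{627}{14} = \frac{893}{14}$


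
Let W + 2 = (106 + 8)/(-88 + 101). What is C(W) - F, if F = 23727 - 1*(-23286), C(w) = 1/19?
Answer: -893246/19 ≈ -47013.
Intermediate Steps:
W = 88/13 (W = -2 + (106 + 8)/(-88 + 101) = -2 + 114/13 = 88/13 ≈ 6.7692)
C(w) = 1/19
F = 47013 (F = 23727 + 23286 = 47013)
C(W) - F = 1/19 - 1*47013 = 1/19 - 47013 = -893246/19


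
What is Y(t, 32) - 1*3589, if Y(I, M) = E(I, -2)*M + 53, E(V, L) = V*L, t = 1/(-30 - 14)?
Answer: -38880/11 ≈ -3534.5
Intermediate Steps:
t = -1/44 (t = 1/(-44) = -1/44 ≈ -0.022727)
E(V, L) = L*V
Y(I, M) = 53 - 2*I*M (Y(I, M) = (-2*I)*M + 53 = -2*I*M + 53 = 53 - 2*I*M)
Y(t, 32) - 1*3589 = (53 - 2*(-1/44)*32) - 1*3589 = (53 + 16/11) - 3589 = 599/11 - 3589 = -38880/11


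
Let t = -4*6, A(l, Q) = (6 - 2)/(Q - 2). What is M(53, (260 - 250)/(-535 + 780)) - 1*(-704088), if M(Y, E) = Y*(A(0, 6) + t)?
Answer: 702869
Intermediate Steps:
A(l, Q) = 4/(-2 + Q)
t = -24
M(Y, E) = -23*Y (M(Y, E) = Y*(4/(-2 + 6) - 24) = Y*(4/4 - 24) = Y*(4*(¼) - 24) = Y*(1 - 24) = Y*(-23) = -23*Y)
M(53, (260 - 250)/(-535 + 780)) - 1*(-704088) = -23*53 - 1*(-704088) = -1219 + 704088 = 702869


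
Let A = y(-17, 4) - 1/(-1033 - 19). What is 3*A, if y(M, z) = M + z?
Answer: -41025/1052 ≈ -38.997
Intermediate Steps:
A = -13675/1052 (A = (-17 + 4) - 1/(-1033 - 19) = -13 - 1/(-1052) = -13 - 1*(-1/1052) = -13 + 1/1052 = -13675/1052 ≈ -12.999)
3*A = 3*(-13675/1052) = -41025/1052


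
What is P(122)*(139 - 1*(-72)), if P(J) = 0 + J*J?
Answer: 3140524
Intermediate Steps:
P(J) = J**2 (P(J) = 0 + J**2 = J**2)
P(122)*(139 - 1*(-72)) = 122**2*(139 - 1*(-72)) = 14884*(139 + 72) = 14884*211 = 3140524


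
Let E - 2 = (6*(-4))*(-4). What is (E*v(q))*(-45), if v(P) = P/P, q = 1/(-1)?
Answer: -4410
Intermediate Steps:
q = -1
E = 98 (E = 2 + (6*(-4))*(-4) = 2 - 24*(-4) = 2 + 96 = 98)
v(P) = 1
(E*v(q))*(-45) = (98*1)*(-45) = 98*(-45) = -4410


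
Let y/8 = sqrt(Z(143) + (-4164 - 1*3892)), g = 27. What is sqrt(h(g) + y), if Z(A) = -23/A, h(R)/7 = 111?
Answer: sqrt(15888873 + 1144*I*sqrt(164740433))/143 ≈ 30.29 + 11.853*I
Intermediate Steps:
h(R) = 777 (h(R) = 7*111 = 777)
y = 8*I*sqrt(164740433)/143 (y = 8*sqrt(-23/143 + (-4164 - 1*3892)) = 8*sqrt(-23*1/143 + (-4164 - 3892)) = 8*sqrt(-23/143 - 8056) = 8*sqrt(-1152031/143) = 8*(I*sqrt(164740433)/143) = 8*I*sqrt(164740433)/143 ≈ 718.05*I)
sqrt(h(g) + y) = sqrt(777 + 8*I*sqrt(164740433)/143)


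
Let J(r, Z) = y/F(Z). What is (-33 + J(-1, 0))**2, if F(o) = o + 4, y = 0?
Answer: 1089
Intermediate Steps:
F(o) = 4 + o
J(r, Z) = 0 (J(r, Z) = 0/(4 + Z) = 0)
(-33 + J(-1, 0))**2 = (-33 + 0)**2 = (-33)**2 = 1089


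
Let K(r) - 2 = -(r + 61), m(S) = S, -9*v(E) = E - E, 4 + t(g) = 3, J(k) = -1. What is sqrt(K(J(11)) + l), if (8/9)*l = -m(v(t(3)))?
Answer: I*sqrt(58) ≈ 7.6158*I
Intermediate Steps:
t(g) = -1 (t(g) = -4 + 3 = -1)
v(E) = 0 (v(E) = -(E - E)/9 = -1/9*0 = 0)
K(r) = -59 - r (K(r) = 2 - (r + 61) = 2 - (61 + r) = 2 + (-61 - r) = -59 - r)
l = 0 (l = 9*(-1*0)/8 = (9/8)*0 = 0)
sqrt(K(J(11)) + l) = sqrt((-59 - 1*(-1)) + 0) = sqrt((-59 + 1) + 0) = sqrt(-58 + 0) = sqrt(-58) = I*sqrt(58)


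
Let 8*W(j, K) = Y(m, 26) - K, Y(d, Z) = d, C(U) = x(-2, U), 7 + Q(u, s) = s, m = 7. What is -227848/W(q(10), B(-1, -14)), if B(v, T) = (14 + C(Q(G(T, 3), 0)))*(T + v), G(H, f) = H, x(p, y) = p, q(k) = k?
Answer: -1822784/187 ≈ -9747.5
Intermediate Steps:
Q(u, s) = -7 + s
C(U) = -2
B(v, T) = 12*T + 12*v (B(v, T) = (14 - 2)*(T + v) = 12*(T + v) = 12*T + 12*v)
W(j, K) = 7/8 - K/8 (W(j, K) = (7 - K)/8 = 7/8 - K/8)
-227848/W(q(10), B(-1, -14)) = -227848/(7/8 - (12*(-14) + 12*(-1))/8) = -227848/(7/8 - (-168 - 12)/8) = -227848/(7/8 - ⅛*(-180)) = -227848/(7/8 + 45/2) = -227848/187/8 = -227848*8/187 = -1822784/187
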